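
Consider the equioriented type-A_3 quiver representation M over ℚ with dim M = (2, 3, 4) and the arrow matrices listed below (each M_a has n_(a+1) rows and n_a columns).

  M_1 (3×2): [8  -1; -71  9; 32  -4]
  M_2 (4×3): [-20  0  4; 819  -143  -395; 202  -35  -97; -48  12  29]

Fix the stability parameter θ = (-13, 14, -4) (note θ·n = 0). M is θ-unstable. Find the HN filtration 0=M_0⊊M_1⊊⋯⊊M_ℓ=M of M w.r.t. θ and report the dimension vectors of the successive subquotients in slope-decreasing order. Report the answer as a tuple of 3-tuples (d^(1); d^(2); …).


Via rank(M_{q-1}∘⋯∘M_p): M ≅ I[1,3]^2, I[2,3], I[3,3].
μ_θ-semistable layers: μ^(1)=5; μ^(2)=-4; μ^(3)=-13

((0, 3, 3); (0, 0, 1); (2, 0, 0))


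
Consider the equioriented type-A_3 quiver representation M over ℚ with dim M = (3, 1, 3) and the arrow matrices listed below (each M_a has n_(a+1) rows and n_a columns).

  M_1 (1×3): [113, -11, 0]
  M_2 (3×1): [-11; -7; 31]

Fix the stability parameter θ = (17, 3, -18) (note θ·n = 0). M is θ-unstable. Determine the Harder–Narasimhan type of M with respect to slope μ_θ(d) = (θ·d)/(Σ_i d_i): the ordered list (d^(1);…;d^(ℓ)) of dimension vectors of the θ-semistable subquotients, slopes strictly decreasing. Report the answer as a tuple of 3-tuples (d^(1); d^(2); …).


Via rank(M_{q-1}∘⋯∘M_p): M ≅ I[1,1]^2, I[1,3], I[3,3]^2.
μ_θ-semistable layers: μ^(1)=17; μ^(2)=2/3; μ^(3)=-18

((2, 0, 0); (1, 1, 1); (0, 0, 2))


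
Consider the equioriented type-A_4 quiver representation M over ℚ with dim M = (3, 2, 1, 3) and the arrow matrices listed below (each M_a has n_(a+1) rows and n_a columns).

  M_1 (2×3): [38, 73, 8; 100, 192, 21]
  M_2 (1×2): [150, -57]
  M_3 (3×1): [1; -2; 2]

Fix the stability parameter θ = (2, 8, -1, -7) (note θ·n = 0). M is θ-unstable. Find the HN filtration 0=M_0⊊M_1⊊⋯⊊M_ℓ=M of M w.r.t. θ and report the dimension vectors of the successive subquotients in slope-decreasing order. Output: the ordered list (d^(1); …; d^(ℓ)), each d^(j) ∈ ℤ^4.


Via rank(M_{q-1}∘⋯∘M_p): M ≅ I[1,1], I[1,2], I[1,4], I[4,4]^2.
μ_θ-semistable layers: μ^(1)=8; μ^(2)=2; μ^(3)=1/2; μ^(4)=-7

((0, 1, 0, 0); (2, 0, 0, 0); (1, 1, 1, 1); (0, 0, 0, 2))


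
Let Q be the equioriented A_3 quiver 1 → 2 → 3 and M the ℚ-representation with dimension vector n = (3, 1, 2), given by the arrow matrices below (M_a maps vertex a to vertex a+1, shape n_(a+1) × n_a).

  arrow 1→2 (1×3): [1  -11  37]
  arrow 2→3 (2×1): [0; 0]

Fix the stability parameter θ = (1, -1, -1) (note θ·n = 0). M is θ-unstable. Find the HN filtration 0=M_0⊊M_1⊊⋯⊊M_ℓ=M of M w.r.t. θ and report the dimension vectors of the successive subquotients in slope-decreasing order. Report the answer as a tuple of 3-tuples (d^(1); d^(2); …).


Barcode: M ≅ I[1,1]^2, I[1,2], I[3,3]^2. HN layers by μ_θ (3 steps, strictly decreasing):
  μ^(1)=1; μ^(2)=0; μ^(3)=-1

((2, 0, 0); (1, 1, 0); (0, 0, 2))


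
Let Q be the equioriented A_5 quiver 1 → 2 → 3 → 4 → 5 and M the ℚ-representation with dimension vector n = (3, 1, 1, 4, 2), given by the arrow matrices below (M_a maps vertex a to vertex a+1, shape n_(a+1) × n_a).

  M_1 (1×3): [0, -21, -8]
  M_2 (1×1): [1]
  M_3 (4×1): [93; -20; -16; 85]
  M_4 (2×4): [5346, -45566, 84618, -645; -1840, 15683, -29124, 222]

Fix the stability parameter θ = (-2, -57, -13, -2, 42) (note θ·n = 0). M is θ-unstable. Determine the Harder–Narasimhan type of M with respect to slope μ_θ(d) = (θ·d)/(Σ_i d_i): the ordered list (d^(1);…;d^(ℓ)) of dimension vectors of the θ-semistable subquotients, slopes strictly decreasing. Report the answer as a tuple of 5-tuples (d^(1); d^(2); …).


Via rank(M_{q-1}∘⋯∘M_p): M ≅ I[1,1]^2, I[1,5], I[4,4]^2, I[4,5].
μ_θ-semistable layers: μ^(1)=42; μ^(2)=-2; μ^(3)=-13; μ^(4)=-59/2

((0, 0, 0, 0, 2); (2, 0, 0, 4, 0); (0, 0, 1, 0, 0); (1, 1, 0, 0, 0))


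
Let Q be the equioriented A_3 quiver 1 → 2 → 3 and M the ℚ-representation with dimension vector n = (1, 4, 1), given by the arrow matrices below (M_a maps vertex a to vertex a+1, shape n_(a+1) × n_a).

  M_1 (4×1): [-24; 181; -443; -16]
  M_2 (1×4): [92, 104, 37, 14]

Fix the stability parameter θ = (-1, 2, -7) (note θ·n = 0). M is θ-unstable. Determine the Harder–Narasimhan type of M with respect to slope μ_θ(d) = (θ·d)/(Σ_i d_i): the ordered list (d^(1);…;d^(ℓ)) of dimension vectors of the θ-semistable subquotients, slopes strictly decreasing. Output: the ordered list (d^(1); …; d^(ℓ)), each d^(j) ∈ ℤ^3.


Interval decomposition of M: I[1,3], I[2,2]^3.
HN type (ℓ=2): μ^(1)=2; μ^(2)=-2

((0, 3, 0); (1, 1, 1))


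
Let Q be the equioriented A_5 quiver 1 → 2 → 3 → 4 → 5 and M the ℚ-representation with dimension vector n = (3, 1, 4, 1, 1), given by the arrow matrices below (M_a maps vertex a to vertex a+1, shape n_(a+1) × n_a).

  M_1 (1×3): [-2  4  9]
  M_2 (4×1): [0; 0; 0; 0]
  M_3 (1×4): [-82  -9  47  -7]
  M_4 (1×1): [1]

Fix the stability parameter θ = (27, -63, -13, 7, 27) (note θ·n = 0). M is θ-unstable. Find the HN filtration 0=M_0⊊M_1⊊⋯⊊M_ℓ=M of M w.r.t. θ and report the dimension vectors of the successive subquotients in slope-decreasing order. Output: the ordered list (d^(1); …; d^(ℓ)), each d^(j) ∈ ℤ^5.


Via rank(M_{q-1}∘⋯∘M_p): M ≅ I[1,1]^2, I[1,2], I[3,3]^3, I[3,5].
μ_θ-semistable layers: μ^(1)=27; μ^(2)=7; μ^(3)=-13; μ^(4)=-18

((2, 0, 0, 0, 1); (0, 0, 0, 1, 0); (0, 0, 4, 0, 0); (1, 1, 0, 0, 0))


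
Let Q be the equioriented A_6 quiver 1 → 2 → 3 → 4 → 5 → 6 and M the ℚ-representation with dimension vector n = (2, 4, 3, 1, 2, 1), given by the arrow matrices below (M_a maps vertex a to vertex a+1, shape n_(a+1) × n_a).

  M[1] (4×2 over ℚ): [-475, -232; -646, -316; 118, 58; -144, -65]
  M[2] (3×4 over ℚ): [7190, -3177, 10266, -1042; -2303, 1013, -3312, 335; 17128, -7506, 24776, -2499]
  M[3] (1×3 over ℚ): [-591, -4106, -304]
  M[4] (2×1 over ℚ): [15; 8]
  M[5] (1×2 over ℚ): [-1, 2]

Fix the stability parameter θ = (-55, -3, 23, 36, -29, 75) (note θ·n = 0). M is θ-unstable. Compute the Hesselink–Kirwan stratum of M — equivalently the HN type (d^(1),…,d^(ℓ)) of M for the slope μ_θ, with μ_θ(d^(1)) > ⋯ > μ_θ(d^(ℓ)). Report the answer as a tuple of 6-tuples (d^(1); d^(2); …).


Via rank(M_{q-1}∘⋯∘M_p): M ≅ I[1,3], I[1,6], I[2,2], I[2,3], I[5,5].
μ_θ-semistable layers: μ^(1)=75; μ^(2)=23; μ^(3)=10; μ^(4)=-3; μ^(5)=-29; μ^(6)=-55

((0, 0, 0, 0, 0, 1); (0, 0, 2, 0, 0, 0); (0, 0, 1, 1, 1, 0); (0, 4, 0, 0, 0, 0); (0, 0, 0, 0, 1, 0); (2, 0, 0, 0, 0, 0))


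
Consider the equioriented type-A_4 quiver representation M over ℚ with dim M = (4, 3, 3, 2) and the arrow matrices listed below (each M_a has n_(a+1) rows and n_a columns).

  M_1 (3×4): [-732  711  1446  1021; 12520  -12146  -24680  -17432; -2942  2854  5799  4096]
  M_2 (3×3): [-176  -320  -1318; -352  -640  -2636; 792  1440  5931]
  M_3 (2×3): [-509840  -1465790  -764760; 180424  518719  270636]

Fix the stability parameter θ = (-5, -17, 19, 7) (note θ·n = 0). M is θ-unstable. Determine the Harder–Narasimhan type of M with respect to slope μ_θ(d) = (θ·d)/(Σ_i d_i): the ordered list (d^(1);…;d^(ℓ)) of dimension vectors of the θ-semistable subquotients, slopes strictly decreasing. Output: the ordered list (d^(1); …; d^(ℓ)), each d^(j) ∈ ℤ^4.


Via rank(M_{q-1}∘⋯∘M_p): M ≅ I[1,1], I[1,2]^2, I[1,3], I[3,3], I[3,4], I[4,4].
μ_θ-semistable layers: μ^(1)=19; μ^(2)=13; μ^(3)=7; μ^(4)=-5; μ^(5)=-11

((0, 0, 2, 0); (0, 0, 1, 1); (0, 0, 0, 1); (1, 0, 0, 0); (3, 3, 0, 0))


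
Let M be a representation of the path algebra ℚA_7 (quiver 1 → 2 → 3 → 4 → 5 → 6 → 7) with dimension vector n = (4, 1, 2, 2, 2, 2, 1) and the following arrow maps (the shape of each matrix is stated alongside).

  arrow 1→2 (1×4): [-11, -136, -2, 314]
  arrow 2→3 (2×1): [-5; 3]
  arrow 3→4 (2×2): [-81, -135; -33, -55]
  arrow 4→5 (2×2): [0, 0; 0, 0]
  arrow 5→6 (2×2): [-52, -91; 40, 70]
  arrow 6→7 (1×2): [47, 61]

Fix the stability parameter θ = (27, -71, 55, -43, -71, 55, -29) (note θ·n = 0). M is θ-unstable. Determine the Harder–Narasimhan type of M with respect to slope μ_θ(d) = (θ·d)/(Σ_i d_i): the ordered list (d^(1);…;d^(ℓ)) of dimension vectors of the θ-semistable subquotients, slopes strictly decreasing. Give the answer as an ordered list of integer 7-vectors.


Interval decomposition of M: I[1,1]^3, I[1,3], I[3,4], I[4,4], I[5,5], I[5,7], I[6,6].
HN type (ℓ=7): μ^(1)=55; μ^(2)=27; μ^(3)=13; μ^(4)=6; μ^(5)=-22; μ^(6)=-43; μ^(7)=-71

((0, 0, 1, 0, 0, 1, 0); (3, 0, 0, 0, 0, 0, 0); (0, 0, 0, 0, 0, 1, 1); (0, 0, 1, 1, 0, 0, 0); (1, 1, 0, 0, 0, 0, 0); (0, 0, 0, 1, 0, 0, 0); (0, 0, 0, 0, 2, 0, 0))


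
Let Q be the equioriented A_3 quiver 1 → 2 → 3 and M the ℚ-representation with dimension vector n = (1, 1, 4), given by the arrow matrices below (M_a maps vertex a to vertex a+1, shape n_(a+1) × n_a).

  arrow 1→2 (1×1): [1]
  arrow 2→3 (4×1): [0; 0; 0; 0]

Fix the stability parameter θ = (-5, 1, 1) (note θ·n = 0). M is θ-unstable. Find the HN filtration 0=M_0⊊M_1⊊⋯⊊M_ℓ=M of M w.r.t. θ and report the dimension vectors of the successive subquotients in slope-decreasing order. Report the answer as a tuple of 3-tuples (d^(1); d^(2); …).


Via rank(M_{q-1}∘⋯∘M_p): M ≅ I[1,2], I[3,3]^4.
μ_θ-semistable layers: μ^(1)=1; μ^(2)=-5

((0, 1, 4); (1, 0, 0))


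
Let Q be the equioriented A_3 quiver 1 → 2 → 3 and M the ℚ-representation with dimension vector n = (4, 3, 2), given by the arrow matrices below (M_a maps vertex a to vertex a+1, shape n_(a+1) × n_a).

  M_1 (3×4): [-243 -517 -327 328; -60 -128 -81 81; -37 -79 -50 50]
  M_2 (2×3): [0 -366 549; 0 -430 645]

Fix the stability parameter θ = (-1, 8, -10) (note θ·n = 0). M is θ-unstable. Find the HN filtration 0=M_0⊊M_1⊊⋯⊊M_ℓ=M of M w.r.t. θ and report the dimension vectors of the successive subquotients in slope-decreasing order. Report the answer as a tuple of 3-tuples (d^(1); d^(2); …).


Interval decomposition of M: I[1,1], I[1,2]^2, I[1,3], I[3,3].
HN type (ℓ=3): μ^(1)=8; μ^(2)=-1; μ^(3)=-10

((0, 2, 0); (4, 1, 1); (0, 0, 1))


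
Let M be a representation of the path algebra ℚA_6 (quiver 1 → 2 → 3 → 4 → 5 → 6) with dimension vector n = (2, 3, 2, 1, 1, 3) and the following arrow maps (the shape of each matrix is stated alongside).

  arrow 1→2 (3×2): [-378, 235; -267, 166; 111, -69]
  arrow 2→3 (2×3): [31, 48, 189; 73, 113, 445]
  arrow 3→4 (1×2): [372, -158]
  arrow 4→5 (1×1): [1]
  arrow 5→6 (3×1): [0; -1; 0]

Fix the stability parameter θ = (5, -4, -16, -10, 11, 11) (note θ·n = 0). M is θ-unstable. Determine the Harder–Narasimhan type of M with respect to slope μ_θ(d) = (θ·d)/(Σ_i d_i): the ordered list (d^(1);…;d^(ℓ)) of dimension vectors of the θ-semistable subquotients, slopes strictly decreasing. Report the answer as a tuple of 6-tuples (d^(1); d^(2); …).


Via rank(M_{q-1}∘⋯∘M_p): M ≅ I[1,2], I[1,3], I[2,6], I[6,6]^2.
μ_θ-semistable layers: μ^(1)=11; μ^(2)=1/2; μ^(3)=-5; μ^(4)=-10

((0, 0, 0, 0, 1, 3); (1, 1, 0, 0, 0, 0); (1, 1, 1, 0, 0, 0); (0, 1, 1, 1, 0, 0))


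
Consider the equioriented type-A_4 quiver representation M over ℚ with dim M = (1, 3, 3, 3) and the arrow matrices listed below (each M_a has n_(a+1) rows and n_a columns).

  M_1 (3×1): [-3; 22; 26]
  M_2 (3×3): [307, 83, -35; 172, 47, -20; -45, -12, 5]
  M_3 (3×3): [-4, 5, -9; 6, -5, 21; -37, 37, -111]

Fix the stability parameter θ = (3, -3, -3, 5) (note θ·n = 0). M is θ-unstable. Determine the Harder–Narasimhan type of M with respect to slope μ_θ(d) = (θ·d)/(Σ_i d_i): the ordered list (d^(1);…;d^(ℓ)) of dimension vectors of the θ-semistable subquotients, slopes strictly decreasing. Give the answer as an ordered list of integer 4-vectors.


Via rank(M_{q-1}∘⋯∘M_p): M ≅ I[1,4], I[2,2], I[2,3], I[3,4], I[4,4].
μ_θ-semistable layers: μ^(1)=5; μ^(2)=-1; μ^(3)=-3

((0, 0, 0, 3); (1, 1, 1, 0); (0, 2, 2, 0))


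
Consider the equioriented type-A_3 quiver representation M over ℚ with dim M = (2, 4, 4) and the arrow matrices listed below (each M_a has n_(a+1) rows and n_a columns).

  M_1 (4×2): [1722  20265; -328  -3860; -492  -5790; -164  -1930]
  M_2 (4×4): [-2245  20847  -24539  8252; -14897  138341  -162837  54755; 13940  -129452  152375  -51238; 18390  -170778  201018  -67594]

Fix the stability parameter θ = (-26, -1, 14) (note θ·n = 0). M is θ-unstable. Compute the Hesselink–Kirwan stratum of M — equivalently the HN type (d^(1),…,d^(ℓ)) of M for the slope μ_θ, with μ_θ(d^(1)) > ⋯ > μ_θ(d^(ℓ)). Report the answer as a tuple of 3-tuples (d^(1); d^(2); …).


Via rank(M_{q-1}∘⋯∘M_p): M ≅ I[1,1], I[1,3], I[2,3]^3.
μ_θ-semistable layers: μ^(1)=14; μ^(2)=-1; μ^(3)=-26

((0, 0, 4); (0, 4, 0); (2, 0, 0))


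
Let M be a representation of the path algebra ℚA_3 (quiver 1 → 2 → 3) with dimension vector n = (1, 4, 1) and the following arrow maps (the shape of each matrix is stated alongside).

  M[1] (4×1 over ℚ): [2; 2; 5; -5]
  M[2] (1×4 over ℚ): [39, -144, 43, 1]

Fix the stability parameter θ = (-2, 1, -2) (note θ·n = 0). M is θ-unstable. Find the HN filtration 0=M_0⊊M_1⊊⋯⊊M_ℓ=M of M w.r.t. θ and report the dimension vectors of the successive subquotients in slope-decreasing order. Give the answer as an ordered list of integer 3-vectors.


Interval decomposition of M: I[1,2], I[2,2]^2, I[2,3].
HN type (ℓ=3): μ^(1)=1; μ^(2)=-1/2; μ^(3)=-2

((0, 3, 0); (0, 1, 1); (1, 0, 0))


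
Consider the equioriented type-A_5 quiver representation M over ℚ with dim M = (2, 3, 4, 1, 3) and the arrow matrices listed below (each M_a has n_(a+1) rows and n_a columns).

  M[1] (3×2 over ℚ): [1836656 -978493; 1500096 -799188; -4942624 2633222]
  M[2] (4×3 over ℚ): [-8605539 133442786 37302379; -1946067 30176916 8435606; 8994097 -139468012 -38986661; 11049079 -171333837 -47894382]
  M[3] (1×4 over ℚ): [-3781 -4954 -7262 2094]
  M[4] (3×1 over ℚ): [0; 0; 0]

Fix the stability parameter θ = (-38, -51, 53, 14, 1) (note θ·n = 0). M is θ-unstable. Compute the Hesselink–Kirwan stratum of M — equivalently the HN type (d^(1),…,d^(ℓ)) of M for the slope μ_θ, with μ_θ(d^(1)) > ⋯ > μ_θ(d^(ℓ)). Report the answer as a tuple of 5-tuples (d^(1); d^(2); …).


Via rank(M_{q-1}∘⋯∘M_p): M ≅ I[1,1], I[1,4], I[2,3]^2, I[3,3], I[5,5]^3.
μ_θ-semistable layers: μ^(1)=53; μ^(2)=67/2; μ^(3)=1; μ^(4)=-38; μ^(5)=-89/2; μ^(6)=-51

((0, 0, 3, 0, 0); (0, 0, 1, 1, 0); (0, 0, 0, 0, 3); (1, 0, 0, 0, 0); (1, 1, 0, 0, 0); (0, 2, 0, 0, 0))


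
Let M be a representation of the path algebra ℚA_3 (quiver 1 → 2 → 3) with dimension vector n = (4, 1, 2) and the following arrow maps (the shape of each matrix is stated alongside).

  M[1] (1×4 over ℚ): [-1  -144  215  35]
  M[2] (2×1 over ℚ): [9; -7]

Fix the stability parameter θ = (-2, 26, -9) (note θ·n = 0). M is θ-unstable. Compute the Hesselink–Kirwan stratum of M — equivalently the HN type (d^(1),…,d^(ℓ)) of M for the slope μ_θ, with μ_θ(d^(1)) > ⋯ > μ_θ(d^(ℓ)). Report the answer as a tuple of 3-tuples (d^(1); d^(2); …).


Via rank(M_{q-1}∘⋯∘M_p): M ≅ I[1,1]^3, I[1,3], I[3,3].
μ_θ-semistable layers: μ^(1)=17/2; μ^(2)=-2; μ^(3)=-9

((0, 1, 1); (4, 0, 0); (0, 0, 1))


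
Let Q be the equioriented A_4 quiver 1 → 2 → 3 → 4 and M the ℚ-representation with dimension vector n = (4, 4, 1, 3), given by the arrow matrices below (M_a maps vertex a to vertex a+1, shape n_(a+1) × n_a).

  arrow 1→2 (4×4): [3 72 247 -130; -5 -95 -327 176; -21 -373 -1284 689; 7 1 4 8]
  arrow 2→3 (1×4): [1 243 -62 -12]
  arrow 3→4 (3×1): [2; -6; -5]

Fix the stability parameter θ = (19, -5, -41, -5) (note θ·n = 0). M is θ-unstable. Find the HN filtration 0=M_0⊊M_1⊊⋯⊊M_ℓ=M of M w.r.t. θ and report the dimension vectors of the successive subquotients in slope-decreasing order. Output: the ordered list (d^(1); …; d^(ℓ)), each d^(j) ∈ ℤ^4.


Interval decomposition of M: I[1,2]^3, I[1,4], I[4,4]^2.
HN type (ℓ=3): μ^(1)=7; μ^(2)=-5; μ^(3)=-9

((3, 3, 0, 0); (0, 0, 0, 3); (1, 1, 1, 0))


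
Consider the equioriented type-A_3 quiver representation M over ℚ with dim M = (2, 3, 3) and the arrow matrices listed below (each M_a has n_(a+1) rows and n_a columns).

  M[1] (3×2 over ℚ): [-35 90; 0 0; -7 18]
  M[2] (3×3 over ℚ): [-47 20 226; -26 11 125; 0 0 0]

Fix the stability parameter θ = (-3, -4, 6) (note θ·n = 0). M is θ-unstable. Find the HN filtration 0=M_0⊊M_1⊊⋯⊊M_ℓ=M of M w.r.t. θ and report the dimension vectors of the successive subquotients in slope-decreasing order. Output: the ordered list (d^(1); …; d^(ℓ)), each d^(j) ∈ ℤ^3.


Interval decomposition of M: I[1,1], I[1,3], I[2,2], I[2,3], I[3,3].
HN type (ℓ=4): μ^(1)=6; μ^(2)=-3; μ^(3)=-7/2; μ^(4)=-4

((0, 0, 3); (1, 0, 0); (1, 1, 0); (0, 2, 0))


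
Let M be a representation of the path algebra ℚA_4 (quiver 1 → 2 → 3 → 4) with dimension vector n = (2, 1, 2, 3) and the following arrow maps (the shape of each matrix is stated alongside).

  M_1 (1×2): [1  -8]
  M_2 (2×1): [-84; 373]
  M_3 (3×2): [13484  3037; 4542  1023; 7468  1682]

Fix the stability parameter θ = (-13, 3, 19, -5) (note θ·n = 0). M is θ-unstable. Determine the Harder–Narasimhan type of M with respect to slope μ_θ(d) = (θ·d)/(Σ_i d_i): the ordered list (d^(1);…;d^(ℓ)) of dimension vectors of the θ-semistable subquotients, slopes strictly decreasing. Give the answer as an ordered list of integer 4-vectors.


Barcode: M ≅ I[1,1], I[1,4], I[3,4], I[4,4]. HN layers by μ_θ (4 steps, strictly decreasing):
  μ^(1)=7; μ^(2)=3; μ^(3)=-5; μ^(4)=-13

((0, 0, 2, 2); (0, 1, 0, 0); (0, 0, 0, 1); (2, 0, 0, 0))


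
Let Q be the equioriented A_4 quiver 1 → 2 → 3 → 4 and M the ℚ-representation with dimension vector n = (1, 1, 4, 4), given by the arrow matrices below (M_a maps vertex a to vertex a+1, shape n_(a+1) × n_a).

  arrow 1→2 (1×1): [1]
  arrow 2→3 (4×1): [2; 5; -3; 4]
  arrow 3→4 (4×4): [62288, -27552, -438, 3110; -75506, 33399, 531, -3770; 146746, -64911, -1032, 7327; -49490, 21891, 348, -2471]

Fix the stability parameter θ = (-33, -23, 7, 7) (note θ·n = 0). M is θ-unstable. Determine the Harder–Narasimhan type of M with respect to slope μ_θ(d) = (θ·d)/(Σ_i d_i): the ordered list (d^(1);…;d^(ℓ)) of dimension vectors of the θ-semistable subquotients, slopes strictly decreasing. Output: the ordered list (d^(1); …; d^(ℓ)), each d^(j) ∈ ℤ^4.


Interval decomposition of M: I[1,4], I[3,3]^2, I[3,4], I[4,4]^2.
HN type (ℓ=3): μ^(1)=7; μ^(2)=-23; μ^(3)=-33

((0, 0, 4, 4); (0, 1, 0, 0); (1, 0, 0, 0))


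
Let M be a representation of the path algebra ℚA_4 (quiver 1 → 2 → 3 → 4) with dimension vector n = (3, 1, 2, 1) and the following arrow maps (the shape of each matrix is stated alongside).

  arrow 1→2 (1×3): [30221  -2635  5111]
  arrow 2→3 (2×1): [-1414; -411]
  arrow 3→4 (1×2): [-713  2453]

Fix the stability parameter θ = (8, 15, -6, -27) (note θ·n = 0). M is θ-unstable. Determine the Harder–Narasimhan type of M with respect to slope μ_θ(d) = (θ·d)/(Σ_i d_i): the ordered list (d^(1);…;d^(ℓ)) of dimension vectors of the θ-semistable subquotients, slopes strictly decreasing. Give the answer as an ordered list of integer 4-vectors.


Interval decomposition of M: I[1,1]^2, I[1,4], I[3,3].
HN type (ℓ=3): μ^(1)=8; μ^(2)=-5/2; μ^(3)=-6

((2, 0, 0, 0); (1, 1, 1, 1); (0, 0, 1, 0))


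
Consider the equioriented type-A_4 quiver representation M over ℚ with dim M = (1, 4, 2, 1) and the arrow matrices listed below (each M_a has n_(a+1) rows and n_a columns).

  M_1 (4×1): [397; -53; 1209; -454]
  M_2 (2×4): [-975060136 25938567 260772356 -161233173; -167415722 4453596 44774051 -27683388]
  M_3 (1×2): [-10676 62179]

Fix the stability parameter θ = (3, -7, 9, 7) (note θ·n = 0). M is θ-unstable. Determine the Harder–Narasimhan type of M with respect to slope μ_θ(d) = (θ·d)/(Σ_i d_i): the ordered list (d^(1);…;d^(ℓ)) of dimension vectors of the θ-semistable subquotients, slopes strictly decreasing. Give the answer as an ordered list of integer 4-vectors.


Via rank(M_{q-1}∘⋯∘M_p): M ≅ I[1,4], I[2,2]^2, I[2,3].
μ_θ-semistable layers: μ^(1)=9; μ^(2)=8; μ^(3)=-2; μ^(4)=-7

((0, 0, 1, 0); (0, 0, 1, 1); (1, 1, 0, 0); (0, 3, 0, 0))


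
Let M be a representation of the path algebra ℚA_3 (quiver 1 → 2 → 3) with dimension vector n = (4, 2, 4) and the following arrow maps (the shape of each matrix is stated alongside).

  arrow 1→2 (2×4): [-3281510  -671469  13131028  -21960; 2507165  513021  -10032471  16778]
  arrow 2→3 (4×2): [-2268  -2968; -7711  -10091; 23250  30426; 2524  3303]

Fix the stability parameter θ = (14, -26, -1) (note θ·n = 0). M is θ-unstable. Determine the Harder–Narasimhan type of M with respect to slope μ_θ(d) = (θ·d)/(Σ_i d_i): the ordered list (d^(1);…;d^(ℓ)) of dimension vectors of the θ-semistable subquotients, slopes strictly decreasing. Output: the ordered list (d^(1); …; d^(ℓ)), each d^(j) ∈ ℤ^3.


Barcode: M ≅ I[1,1]^2, I[1,3]^2, I[3,3]^2. HN layers by μ_θ (3 steps, strictly decreasing):
  μ^(1)=14; μ^(2)=-1; μ^(3)=-6

((2, 0, 0); (0, 0, 4); (2, 2, 0))


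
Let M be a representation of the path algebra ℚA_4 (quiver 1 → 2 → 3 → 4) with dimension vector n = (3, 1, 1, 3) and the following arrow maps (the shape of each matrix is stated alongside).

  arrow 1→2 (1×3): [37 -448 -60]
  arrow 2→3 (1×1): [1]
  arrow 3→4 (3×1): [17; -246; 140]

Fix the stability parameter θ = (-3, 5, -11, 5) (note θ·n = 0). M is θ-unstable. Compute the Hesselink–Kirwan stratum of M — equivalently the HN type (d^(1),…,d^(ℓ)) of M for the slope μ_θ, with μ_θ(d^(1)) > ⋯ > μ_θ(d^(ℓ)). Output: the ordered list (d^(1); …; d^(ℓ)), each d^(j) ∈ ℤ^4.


Interval decomposition of M: I[1,1]^2, I[1,4], I[4,4]^2.
HN type (ℓ=2): μ^(1)=5; μ^(2)=-3

((0, 0, 0, 3); (3, 1, 1, 0))


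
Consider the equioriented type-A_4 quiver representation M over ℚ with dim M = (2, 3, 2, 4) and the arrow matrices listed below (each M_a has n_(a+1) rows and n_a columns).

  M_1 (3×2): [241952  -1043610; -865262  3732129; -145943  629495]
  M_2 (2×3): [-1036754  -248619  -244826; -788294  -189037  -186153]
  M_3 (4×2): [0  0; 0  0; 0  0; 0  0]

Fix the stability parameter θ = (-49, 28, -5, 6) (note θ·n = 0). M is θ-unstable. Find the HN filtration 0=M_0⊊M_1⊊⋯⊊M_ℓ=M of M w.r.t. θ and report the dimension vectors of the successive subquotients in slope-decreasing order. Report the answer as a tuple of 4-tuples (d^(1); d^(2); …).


Interval decomposition of M: I[1,3]^2, I[2,2], I[4,4]^4.
HN type (ℓ=4): μ^(1)=28; μ^(2)=23/2; μ^(3)=6; μ^(4)=-49

((0, 1, 0, 0); (0, 2, 2, 0); (0, 0, 0, 4); (2, 0, 0, 0))


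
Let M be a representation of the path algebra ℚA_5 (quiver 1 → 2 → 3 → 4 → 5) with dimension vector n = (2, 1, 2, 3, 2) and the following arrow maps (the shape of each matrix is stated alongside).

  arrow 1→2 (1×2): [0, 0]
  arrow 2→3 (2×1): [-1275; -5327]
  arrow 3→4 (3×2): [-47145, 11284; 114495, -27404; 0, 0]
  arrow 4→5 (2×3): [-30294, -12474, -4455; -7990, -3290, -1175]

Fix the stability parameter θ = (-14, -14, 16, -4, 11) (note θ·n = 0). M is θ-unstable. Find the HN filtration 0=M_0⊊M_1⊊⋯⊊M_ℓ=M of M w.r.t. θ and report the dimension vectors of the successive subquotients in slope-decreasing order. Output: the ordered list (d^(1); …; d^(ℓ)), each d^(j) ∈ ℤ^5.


Barcode: M ≅ I[1,1]^2, I[2,4], I[3,3], I[4,4], I[4,5], I[5,5]. HN layers by μ_θ (5 steps, strictly decreasing):
  μ^(1)=16; μ^(2)=11; μ^(3)=6; μ^(4)=-4; μ^(5)=-14

((0, 0, 1, 0, 0); (0, 0, 0, 0, 2); (0, 0, 1, 1, 0); (0, 0, 0, 2, 0); (2, 1, 0, 0, 0))


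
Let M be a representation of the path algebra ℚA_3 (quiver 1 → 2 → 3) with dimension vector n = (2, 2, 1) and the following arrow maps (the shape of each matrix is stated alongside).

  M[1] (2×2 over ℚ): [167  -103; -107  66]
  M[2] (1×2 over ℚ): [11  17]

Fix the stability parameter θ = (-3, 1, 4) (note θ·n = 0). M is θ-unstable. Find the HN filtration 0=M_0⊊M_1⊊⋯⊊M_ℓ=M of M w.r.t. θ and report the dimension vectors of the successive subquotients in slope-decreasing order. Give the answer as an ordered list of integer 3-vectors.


Interval decomposition of M: I[1,2], I[1,3].
HN type (ℓ=3): μ^(1)=4; μ^(2)=1; μ^(3)=-3

((0, 0, 1); (0, 2, 0); (2, 0, 0))


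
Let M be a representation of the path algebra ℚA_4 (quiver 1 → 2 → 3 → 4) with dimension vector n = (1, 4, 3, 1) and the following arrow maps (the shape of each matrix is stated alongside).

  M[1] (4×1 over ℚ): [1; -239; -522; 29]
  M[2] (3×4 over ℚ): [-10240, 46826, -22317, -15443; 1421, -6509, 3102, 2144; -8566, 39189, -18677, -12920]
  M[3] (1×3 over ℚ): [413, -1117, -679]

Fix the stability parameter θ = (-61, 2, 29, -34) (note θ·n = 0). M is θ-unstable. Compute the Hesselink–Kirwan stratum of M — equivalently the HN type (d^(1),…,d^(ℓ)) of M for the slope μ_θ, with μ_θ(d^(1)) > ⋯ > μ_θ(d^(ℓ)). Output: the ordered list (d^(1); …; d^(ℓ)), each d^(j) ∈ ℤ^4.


Barcode: M ≅ I[1,4], I[2,2], I[2,3]^2. HN layers by μ_θ (4 steps, strictly decreasing):
  μ^(1)=29; μ^(2)=2; μ^(3)=-1; μ^(4)=-61

((0, 0, 2, 0); (0, 3, 0, 0); (0, 1, 1, 1); (1, 0, 0, 0))


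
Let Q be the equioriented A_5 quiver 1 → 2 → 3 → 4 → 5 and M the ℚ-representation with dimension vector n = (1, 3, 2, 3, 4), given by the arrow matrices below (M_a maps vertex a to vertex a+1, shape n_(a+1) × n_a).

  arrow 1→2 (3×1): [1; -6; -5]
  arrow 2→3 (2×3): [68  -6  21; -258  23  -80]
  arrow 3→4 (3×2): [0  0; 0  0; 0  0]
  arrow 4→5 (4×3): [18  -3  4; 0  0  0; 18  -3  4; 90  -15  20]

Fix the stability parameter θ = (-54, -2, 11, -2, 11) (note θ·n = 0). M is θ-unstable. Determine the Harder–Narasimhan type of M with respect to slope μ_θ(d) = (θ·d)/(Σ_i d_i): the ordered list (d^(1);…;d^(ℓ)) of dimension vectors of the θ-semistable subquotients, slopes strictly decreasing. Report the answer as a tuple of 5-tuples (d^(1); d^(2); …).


Via rank(M_{q-1}∘⋯∘M_p): M ≅ I[1,3], I[2,2], I[2,3], I[4,4]^2, I[4,5], I[5,5]^3.
μ_θ-semistable layers: μ^(1)=11; μ^(2)=-2; μ^(3)=-54

((0, 0, 2, 0, 4); (0, 3, 0, 3, 0); (1, 0, 0, 0, 0))


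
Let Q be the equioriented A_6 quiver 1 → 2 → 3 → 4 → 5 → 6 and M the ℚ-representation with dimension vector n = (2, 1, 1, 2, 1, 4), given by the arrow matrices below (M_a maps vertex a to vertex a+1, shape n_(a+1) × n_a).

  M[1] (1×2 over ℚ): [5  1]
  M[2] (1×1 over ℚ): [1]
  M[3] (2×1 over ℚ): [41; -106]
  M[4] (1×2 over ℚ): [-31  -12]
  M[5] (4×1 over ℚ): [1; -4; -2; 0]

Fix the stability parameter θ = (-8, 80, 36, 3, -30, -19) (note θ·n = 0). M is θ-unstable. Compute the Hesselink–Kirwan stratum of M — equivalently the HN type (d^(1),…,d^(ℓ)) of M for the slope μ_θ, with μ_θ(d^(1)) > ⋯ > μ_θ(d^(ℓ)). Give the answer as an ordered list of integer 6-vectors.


Interval decomposition of M: I[1,1], I[1,6], I[4,4], I[6,6]^3.
HN type (ℓ=4): μ^(1)=14; μ^(2)=3; μ^(3)=-8; μ^(4)=-19

((0, 1, 1, 1, 1, 1); (0, 0, 0, 1, 0, 0); (2, 0, 0, 0, 0, 0); (0, 0, 0, 0, 0, 3))


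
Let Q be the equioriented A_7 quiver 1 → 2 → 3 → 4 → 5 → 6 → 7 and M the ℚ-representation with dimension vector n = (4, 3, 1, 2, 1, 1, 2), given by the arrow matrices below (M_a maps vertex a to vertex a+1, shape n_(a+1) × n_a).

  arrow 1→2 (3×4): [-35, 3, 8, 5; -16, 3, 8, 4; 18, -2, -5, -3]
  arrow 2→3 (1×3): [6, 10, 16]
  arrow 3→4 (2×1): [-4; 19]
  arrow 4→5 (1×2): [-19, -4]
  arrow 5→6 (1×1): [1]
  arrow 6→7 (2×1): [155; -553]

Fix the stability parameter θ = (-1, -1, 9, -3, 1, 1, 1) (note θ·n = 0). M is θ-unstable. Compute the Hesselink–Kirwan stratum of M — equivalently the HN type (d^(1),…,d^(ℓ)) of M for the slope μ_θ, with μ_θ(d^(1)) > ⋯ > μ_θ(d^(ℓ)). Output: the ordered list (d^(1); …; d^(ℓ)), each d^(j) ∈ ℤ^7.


Via rank(M_{q-1}∘⋯∘M_p): M ≅ I[1,1], I[1,2]^2, I[1,4], I[4,7], I[7,7].
μ_θ-semistable layers: μ^(1)=3; μ^(2)=1; μ^(3)=-1; μ^(4)=-3

((0, 0, 1, 1, 0, 0, 0); (0, 0, 0, 0, 1, 1, 2); (4, 3, 0, 0, 0, 0, 0); (0, 0, 0, 1, 0, 0, 0))


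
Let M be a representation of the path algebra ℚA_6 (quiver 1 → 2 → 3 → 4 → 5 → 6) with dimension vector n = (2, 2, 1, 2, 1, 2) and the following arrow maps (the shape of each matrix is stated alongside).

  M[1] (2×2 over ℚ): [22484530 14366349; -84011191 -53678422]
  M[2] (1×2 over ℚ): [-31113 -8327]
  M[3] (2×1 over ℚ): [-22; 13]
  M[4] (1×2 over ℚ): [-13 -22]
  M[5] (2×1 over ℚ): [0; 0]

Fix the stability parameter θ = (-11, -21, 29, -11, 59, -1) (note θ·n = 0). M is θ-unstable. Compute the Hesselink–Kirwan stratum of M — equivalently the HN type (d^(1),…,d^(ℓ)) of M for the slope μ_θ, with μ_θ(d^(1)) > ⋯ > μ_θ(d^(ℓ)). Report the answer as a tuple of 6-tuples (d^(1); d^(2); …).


Interval decomposition of M: I[1,2], I[1,4], I[4,5], I[6,6]^2.
HN type (ℓ=5): μ^(1)=59; μ^(2)=9; μ^(3)=-1; μ^(4)=-11; μ^(5)=-16

((0, 0, 0, 0, 1, 0); (0, 0, 1, 1, 0, 0); (0, 0, 0, 0, 0, 2); (0, 0, 0, 1, 0, 0); (2, 2, 0, 0, 0, 0))


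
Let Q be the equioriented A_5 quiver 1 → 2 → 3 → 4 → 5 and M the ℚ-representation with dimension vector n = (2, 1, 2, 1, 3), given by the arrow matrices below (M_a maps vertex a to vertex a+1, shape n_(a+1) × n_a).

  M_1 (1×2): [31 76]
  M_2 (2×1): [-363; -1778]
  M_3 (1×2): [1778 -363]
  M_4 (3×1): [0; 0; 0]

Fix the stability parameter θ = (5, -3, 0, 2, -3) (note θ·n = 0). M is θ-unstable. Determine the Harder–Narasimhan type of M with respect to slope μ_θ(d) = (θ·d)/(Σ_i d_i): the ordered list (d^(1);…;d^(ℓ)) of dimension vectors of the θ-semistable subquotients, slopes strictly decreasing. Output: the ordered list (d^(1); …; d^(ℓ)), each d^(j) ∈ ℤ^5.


Barcode: M ≅ I[1,1], I[1,3], I[3,4], I[5,5]^3. HN layers by μ_θ (5 steps, strictly decreasing):
  μ^(1)=5; μ^(2)=2; μ^(3)=2/3; μ^(4)=0; μ^(5)=-3

((1, 0, 0, 0, 0); (0, 0, 0, 1, 0); (1, 1, 1, 0, 0); (0, 0, 1, 0, 0); (0, 0, 0, 0, 3))


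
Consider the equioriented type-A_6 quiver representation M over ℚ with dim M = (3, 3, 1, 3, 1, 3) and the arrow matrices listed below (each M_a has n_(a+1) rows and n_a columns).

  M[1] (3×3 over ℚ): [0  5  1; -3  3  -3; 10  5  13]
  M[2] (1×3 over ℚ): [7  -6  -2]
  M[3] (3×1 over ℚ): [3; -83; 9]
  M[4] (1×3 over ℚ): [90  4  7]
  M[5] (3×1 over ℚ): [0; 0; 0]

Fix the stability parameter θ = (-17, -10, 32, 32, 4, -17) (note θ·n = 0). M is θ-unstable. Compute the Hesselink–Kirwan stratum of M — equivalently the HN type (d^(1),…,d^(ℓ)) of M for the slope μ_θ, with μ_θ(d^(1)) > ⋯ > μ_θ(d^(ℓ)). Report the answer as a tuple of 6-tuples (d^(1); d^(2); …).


Via rank(M_{q-1}∘⋯∘M_p): M ≅ I[1,1], I[1,2], I[1,5], I[2,2], I[4,4]^2, I[6,6]^3.
μ_θ-semistable layers: μ^(1)=32; μ^(2)=68/3; μ^(3)=-10; μ^(4)=-17

((0, 0, 0, 2, 0, 0); (0, 0, 1, 1, 1, 0); (0, 3, 0, 0, 0, 0); (3, 0, 0, 0, 0, 3))


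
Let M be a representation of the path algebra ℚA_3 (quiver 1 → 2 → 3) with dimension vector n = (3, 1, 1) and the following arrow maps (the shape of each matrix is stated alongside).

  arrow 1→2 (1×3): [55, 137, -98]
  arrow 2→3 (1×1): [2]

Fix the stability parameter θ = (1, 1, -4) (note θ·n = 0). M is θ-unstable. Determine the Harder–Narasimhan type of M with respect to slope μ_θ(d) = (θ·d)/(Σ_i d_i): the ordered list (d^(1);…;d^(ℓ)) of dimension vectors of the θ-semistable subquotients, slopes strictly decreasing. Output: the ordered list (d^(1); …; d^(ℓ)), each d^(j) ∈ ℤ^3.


Interval decomposition of M: I[1,1]^2, I[1,3].
HN type (ℓ=2): μ^(1)=1; μ^(2)=-2/3

((2, 0, 0); (1, 1, 1))


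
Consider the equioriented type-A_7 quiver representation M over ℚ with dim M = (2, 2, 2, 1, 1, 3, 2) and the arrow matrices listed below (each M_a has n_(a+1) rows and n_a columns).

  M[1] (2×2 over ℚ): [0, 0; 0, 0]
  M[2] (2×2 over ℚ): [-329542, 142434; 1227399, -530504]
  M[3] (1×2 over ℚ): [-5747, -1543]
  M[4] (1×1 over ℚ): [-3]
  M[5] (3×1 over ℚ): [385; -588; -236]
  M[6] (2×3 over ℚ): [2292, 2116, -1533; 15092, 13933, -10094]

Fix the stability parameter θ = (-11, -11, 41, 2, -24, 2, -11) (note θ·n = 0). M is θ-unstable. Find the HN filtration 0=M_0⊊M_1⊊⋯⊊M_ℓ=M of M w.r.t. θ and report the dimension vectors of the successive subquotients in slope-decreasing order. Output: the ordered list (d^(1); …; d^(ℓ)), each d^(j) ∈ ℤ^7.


Interval decomposition of M: I[1,1]^2, I[2,3], I[2,6], I[6,7]^2.
HN type (ℓ=4): μ^(1)=41; μ^(2)=21/4; μ^(3)=-9/2; μ^(4)=-11

((0, 0, 1, 0, 0, 0, 0); (0, 0, 1, 1, 1, 1, 0); (0, 0, 0, 0, 0, 2, 2); (2, 2, 0, 0, 0, 0, 0))


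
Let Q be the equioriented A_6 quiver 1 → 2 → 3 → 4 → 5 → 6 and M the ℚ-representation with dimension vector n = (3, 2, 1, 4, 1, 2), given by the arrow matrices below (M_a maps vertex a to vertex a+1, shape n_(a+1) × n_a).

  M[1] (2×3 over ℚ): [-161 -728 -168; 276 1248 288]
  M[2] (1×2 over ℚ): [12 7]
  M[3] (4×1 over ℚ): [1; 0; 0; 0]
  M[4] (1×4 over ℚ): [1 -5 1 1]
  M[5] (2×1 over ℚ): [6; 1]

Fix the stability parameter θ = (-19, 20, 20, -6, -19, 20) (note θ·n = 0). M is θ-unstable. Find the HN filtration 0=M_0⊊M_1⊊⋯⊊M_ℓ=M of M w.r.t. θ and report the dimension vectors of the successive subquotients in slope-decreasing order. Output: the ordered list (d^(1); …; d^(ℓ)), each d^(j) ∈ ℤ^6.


Barcode: M ≅ I[1,1]^2, I[1,2], I[2,6], I[4,4]^3, I[6,6]. HN layers by μ_θ (4 steps, strictly decreasing):
  μ^(1)=20; μ^(2)=15/4; μ^(3)=-6; μ^(4)=-19

((0, 1, 0, 0, 0, 2); (0, 1, 1, 1, 1, 0); (0, 0, 0, 3, 0, 0); (3, 0, 0, 0, 0, 0))


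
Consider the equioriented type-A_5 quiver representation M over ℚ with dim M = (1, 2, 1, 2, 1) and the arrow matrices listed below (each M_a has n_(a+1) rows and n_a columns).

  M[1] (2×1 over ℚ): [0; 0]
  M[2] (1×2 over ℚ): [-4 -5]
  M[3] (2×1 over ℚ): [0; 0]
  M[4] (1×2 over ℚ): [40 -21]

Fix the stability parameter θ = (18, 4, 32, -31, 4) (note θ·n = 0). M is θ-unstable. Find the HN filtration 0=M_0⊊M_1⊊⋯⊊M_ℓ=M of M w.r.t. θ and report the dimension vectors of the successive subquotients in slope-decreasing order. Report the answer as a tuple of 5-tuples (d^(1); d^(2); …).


Barcode: M ≅ I[1,1], I[2,2], I[2,3], I[4,4], I[4,5]. HN layers by μ_θ (4 steps, strictly decreasing):
  μ^(1)=32; μ^(2)=18; μ^(3)=4; μ^(4)=-31

((0, 0, 1, 0, 0); (1, 0, 0, 0, 0); (0, 2, 0, 0, 1); (0, 0, 0, 2, 0))


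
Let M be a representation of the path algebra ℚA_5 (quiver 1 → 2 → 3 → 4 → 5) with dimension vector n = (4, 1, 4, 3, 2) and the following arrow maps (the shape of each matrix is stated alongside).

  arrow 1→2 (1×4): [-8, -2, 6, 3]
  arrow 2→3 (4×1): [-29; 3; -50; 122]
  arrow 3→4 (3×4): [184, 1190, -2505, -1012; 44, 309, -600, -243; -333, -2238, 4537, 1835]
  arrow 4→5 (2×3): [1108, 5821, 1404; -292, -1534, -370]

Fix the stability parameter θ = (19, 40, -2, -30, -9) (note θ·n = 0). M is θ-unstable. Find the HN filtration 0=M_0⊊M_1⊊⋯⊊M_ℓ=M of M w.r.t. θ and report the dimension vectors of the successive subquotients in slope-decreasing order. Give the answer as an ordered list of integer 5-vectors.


Via rank(M_{q-1}∘⋯∘M_p): M ≅ I[1,1]^3, I[1,5], I[3,3], I[3,4], I[3,5].
μ_θ-semistable layers: μ^(1)=19; μ^(2)=18/5; μ^(3)=-2; μ^(4)=-9; μ^(5)=-16

((3, 0, 0, 0, 0); (1, 1, 1, 1, 1); (0, 0, 1, 0, 0); (0, 0, 0, 0, 1); (0, 0, 2, 2, 0))


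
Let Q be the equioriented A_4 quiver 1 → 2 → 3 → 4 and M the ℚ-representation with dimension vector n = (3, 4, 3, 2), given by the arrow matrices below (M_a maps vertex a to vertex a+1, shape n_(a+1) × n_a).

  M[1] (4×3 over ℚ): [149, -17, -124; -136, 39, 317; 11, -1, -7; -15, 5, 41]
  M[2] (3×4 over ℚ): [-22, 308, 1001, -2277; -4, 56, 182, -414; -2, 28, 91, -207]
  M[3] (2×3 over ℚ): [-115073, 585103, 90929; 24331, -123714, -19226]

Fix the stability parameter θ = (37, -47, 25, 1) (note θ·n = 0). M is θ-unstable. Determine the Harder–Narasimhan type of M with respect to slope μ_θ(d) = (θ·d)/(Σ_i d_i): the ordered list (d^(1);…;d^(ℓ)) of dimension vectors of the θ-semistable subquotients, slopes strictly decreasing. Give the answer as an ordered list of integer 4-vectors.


Interval decomposition of M: I[1,2]^3, I[2,4], I[3,3], I[3,4].
HN type (ℓ=4): μ^(1)=25; μ^(2)=13; μ^(3)=-5; μ^(4)=-47

((0, 0, 1, 0); (0, 0, 2, 2); (3, 3, 0, 0); (0, 1, 0, 0))


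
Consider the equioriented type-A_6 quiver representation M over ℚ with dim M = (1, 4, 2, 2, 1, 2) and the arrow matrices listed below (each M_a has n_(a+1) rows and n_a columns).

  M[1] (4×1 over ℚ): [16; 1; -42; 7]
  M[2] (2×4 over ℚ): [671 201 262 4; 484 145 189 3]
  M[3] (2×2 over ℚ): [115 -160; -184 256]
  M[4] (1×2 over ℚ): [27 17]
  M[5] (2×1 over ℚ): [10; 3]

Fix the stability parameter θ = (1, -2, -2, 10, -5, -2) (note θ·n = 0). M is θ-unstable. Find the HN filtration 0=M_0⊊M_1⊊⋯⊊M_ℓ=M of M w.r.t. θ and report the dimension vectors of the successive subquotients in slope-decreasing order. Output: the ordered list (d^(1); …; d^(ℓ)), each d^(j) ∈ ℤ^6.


Barcode: M ≅ I[1,6], I[2,2]^2, I[2,3], I[4,4], I[6,6]. HN layers by μ_θ (4 steps, strictly decreasing):
  μ^(1)=10; μ^(2)=1; μ^(3)=-1; μ^(4)=-2

((0, 0, 0, 1, 0, 0); (0, 0, 0, 1, 1, 1); (1, 1, 1, 0, 0, 0); (0, 3, 1, 0, 0, 1))


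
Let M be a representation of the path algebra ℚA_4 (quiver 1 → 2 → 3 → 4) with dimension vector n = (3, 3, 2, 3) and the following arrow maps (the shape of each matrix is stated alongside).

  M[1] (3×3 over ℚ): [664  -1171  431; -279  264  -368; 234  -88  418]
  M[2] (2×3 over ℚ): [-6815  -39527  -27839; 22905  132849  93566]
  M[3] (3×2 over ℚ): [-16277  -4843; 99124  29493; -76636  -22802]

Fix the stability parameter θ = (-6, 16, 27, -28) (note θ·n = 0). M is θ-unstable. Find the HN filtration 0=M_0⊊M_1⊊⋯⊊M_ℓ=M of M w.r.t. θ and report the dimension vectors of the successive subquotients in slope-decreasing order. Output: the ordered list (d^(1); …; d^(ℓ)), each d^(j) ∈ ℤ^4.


Interval decomposition of M: I[1,2], I[1,4]^2, I[4,4].
HN type (ℓ=4): μ^(1)=16; μ^(2)=5; μ^(3)=-6; μ^(4)=-28

((0, 1, 0, 0); (0, 2, 2, 2); (3, 0, 0, 0); (0, 0, 0, 1))


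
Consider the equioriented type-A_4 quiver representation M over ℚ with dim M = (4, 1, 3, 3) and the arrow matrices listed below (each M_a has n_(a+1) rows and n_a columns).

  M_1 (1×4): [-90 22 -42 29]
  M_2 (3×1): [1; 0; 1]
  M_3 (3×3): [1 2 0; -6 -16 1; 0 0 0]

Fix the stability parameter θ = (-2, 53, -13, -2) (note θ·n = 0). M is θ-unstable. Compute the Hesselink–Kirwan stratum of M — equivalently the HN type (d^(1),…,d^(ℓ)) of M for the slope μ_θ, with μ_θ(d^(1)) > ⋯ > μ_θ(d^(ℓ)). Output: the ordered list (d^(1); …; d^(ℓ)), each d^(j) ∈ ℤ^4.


Barcode: M ≅ I[1,1]^3, I[1,4], I[3,3], I[3,4], I[4,4]. HN layers by μ_θ (3 steps, strictly decreasing):
  μ^(1)=38/3; μ^(2)=-2; μ^(3)=-13

((0, 1, 1, 1); (4, 0, 0, 2); (0, 0, 2, 0))


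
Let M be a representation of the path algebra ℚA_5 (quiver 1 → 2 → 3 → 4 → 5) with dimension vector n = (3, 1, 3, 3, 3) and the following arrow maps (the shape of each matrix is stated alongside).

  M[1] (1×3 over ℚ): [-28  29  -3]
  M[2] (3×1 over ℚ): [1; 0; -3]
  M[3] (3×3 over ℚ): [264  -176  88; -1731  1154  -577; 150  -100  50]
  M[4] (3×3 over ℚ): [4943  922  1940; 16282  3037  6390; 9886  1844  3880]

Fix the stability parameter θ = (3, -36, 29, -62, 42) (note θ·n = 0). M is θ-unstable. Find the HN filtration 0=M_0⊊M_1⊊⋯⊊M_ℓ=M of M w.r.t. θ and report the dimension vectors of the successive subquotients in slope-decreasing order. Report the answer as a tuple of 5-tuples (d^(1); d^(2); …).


Interval decomposition of M: I[1,1]^2, I[1,3], I[3,3], I[3,5], I[4,4], I[4,5], I[5,5].
HN type (ℓ=5): μ^(1)=42; μ^(2)=29; μ^(3)=3; μ^(4)=-33/2; μ^(5)=-62

((0, 0, 0, 0, 3); (0, 0, 2, 0, 0); (2, 0, 0, 0, 0); (1, 1, 1, 1, 0); (0, 0, 0, 2, 0))
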